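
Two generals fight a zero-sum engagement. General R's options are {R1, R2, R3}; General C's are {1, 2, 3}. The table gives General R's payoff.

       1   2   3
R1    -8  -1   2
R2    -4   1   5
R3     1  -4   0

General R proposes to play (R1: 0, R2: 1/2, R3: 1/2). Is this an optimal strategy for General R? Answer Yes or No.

Yes

Against 1 this mix gives (1/2)·(-4) + (1/2)·1 = -3/2.
Against 2 this mix gives (1/2)·1 + (1/2)·(-4) = -3/2.
Against 3 this mix gives (1/2)·5 + (1/2)·0 = 5/2.
All of General C's active replies (1, 2) yield -3/2, and no column does worse for General R. The mix makes General C indifferent and guarantees -3/2, so it is optimal.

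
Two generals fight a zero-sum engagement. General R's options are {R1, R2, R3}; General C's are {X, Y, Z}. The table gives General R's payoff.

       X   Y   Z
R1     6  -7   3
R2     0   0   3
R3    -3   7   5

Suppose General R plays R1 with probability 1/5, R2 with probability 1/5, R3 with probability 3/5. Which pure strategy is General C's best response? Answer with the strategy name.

If General C plays X, General R's expected payoff is (1/5)·6 + (1/5)·0 + (3/5)·(-3) = -3/5.
If General C plays Y, General R's expected payoff is (1/5)·(-7) + (1/5)·0 + (3/5)·7 = 14/5.
If General C plays Z, General R's expected payoff is (1/5)·3 + (1/5)·3 + (3/5)·5 = 21/5.
General C minimizes General R's payoff; the smallest is -3/5, so the best response is X.

X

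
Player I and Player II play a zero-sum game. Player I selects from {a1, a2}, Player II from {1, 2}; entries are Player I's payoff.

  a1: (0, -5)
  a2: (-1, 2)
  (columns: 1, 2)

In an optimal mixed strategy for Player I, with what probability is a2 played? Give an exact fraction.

5/8

Row minima: a1 → -5, a2 → -1; maximin = -1.
Column maxima: 1 → 0, 2 → 2; minimax = 0.
-1 ≠ 0, so there is no saddle point; optimal play is mixed.
Let Player I play a1 with probability p. Expected payoff against 1: 0p + (-1)(1−p) = p − 1; against 2: (-5)p + 2(1−p) = −7p + 2.
Setting these equal: p − 1 = −7p + 2 ⇒ 8p = 3 ⇒ p = 3/8, and the value is (1)·(3/8) − 1 = -5/8.
For Player II: with q = P(1), equating a1's and a2's payoffs gives 5q − 5 = −3q + 2 ⇒ q = 7/8.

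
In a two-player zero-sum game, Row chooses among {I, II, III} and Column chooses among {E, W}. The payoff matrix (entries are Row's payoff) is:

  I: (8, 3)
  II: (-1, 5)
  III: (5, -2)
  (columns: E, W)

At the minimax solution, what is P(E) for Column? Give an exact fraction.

2/11

Row minima: I → 3, II → -1, III → -2; maximin = 3.
Column maxima: E → 8, W → 5; minimax = 5.
3 ≠ 5, so there is no saddle point; optimal play is mixed.
III is strictly dominated by I, so Row never plays it.
On the remaining 2×2 (I, II vs E, W):
Let Row play I with probability p. Expected payoff against E: 8p + (-1)(1−p) = 9p − 1; against W: 3p + 5(1−p) = −2p + 5.
Setting these equal: 9p − 1 = −2p + 5 ⇒ 11p = 6 ⇒ p = 6/11, and the value is (9)·(6/11) − 1 = 43/11.
For Column: with q = P(E), equating I's and II's payoffs gives 5q + 3 = −6q + 5 ⇒ q = 2/11.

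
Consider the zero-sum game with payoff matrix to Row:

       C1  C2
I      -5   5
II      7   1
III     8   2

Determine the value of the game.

25/8

Row minima: I → -5, II → 1, III → 2; maximin = 2.
Column maxima: C1 → 8, C2 → 5; minimax = 5.
2 ≠ 5, so there is no saddle point; optimal play is mixed.
II is strictly dominated by III, so Row never plays it.
On the remaining 2×2 (I, III vs C1, C2):
Let Row play I with probability p. Expected payoff against C1: (-5)p + 8(1−p) = −13p + 8; against C2: 5p + 2(1−p) = 3p + 2.
Setting these equal: −13p + 8 = 3p + 2 ⇒ −16p = -6 ⇒ p = 3/8, and the value is (-13)·(3/8) + 8 = 25/8.
For Column: with q = P(C1), equating I's and III's payoffs gives −10q + 5 = 6q + 2 ⇒ q = 3/16.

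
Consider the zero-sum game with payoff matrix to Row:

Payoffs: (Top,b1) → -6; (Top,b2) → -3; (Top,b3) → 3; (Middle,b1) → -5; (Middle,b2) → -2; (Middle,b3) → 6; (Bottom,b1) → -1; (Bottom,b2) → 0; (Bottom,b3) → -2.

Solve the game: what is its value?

-4/3

Row minima: Top → -6, Middle → -5, Bottom → -2; maximin = -2.
Column maxima: b1 → -1, b2 → 0, b3 → 6; minimax = -1.
-2 ≠ -1, so there is no saddle point; optimal play is mixed.
Top is strictly dominated by Middle, so Row never plays it.
b2 is strictly dominated by b1 (it gives Row strictly more in every row), so Column never plays it.
On the remaining 2×2 (Middle, Bottom vs b1, b3):
Let Row play Middle with probability p. Expected payoff against b1: (-5)p + (-1)(1−p) = −4p − 1; against b3: 6p + (-2)(1−p) = 8p − 2.
Setting these equal: −4p − 1 = 8p − 2 ⇒ −12p = -1 ⇒ p = 1/12, and the value is (-4)·(1/12) − 1 = -4/3.
For Column: with q = P(b1), equating Middle's and Bottom's payoffs gives −11q + 6 = q − 2 ⇒ q = 2/3.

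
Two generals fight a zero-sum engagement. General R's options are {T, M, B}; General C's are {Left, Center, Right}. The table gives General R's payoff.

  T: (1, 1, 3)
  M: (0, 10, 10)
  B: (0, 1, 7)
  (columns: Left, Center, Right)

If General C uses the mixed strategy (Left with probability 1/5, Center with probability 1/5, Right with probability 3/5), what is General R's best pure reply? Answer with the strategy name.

Expected payoff of T: (1/5)·1 + (1/5)·1 + (3/5)·3 = 11/5.
Expected payoff of M: (1/5)·0 + (1/5)·10 + (3/5)·10 = 8.
Expected payoff of B: (1/5)·0 + (1/5)·1 + (3/5)·7 = 22/5.
The largest is 8, so General R's best response is M.

M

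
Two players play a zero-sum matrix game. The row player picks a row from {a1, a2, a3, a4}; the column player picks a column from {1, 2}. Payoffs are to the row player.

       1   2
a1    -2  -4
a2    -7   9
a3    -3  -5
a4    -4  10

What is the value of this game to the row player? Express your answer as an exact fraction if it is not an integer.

-9/4

Row minima: a1 → -4, a2 → -7, a3 → -5, a4 → -4; maximin = -4.
Column maxima: 1 → -2, 2 → 10; minimax = -2.
-4 ≠ -2, so there is no saddle point; optimal play is mixed.
a2 is strictly dominated by a4, so the row player never plays it.
a3 is strictly dominated by a1, so the row player never plays it.
On the remaining 2×2 (a1, a4 vs 1, 2):
Let the row player play a1 with probability p. Expected payoff against 1: (-2)p + (-4)(1−p) = 2p − 4; against 2: (-4)p + 10(1−p) = −14p + 10.
Setting these equal: 2p − 4 = −14p + 10 ⇒ 16p = 14 ⇒ p = 7/8, and the value is (2)·(7/8) − 4 = -9/4.
For the column player: with q = P(1), equating a1's and a4's payoffs gives 2q − 4 = −14q + 10 ⇒ q = 7/8.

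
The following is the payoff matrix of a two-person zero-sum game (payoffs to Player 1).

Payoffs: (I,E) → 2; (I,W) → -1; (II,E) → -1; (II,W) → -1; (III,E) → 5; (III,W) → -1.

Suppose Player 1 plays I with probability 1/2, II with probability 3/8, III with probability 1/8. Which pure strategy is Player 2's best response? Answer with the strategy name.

W

If Player 2 plays E, Player 1's expected payoff is (1/2)·2 + (3/8)·(-1) + (1/8)·5 = 5/4.
If Player 2 plays W, Player 1's expected payoff is (1/2)·(-1) + (3/8)·(-1) + (1/8)·(-1) = -1.
Player 2 minimizes Player 1's payoff; the smallest is -1, so the best response is W.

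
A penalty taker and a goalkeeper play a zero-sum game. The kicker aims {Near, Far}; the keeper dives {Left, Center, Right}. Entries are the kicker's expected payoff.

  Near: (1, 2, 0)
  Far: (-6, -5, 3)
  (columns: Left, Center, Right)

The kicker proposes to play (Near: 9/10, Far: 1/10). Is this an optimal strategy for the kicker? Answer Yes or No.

Against Left this mix gives (9/10)·1 + (1/10)·(-6) = 3/10.
Against Center this mix gives (9/10)·2 + (1/10)·(-5) = 13/10.
Against Right this mix gives (9/10)·0 + (1/10)·3 = 3/10.
All of the keeper's active replies (Left, Right) yield 3/10, and no column does worse for the kicker. The mix makes the keeper indifferent and guarantees 3/10, so it is optimal.

Yes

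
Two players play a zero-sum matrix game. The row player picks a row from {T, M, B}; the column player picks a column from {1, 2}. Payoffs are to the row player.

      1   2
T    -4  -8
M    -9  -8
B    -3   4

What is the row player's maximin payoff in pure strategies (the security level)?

-3

Row minima: T → -8, M → -9, B → -3.
The best of these is -3.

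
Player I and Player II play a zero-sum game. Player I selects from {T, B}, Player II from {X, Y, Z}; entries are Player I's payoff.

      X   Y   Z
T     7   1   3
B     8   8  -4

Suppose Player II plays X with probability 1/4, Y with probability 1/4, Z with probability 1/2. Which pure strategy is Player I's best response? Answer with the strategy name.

Expected payoff of T: (1/4)·7 + (1/4)·1 + (1/2)·3 = 7/2.
Expected payoff of B: (1/4)·8 + (1/4)·8 + (1/2)·(-4) = 2.
The largest is 7/2, so Player I's best response is T.

T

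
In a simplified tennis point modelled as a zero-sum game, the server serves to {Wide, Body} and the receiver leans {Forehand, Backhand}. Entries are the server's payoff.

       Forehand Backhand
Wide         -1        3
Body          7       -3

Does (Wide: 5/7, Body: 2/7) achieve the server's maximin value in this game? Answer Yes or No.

Against Forehand this mix gives (5/7)·(-1) + (2/7)·7 = 9/7.
Against Backhand this mix gives (5/7)·3 + (2/7)·(-3) = 9/7.
All of the receiver's active replies (Forehand, Backhand) yield 9/7, and no column does worse for the server. The mix makes the receiver indifferent and guarantees 9/7, so it is optimal.

Yes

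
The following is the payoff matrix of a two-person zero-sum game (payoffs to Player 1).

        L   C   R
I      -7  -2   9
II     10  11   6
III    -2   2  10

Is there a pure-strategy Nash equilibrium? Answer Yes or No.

No

Row minima: I → -7, II → 6, III → -2; maximin = 6.
Column maxima: L → 10, C → 11, R → 10; minimax = 10.
6 ≠ 10, so no pure-strategy equilibrium exists.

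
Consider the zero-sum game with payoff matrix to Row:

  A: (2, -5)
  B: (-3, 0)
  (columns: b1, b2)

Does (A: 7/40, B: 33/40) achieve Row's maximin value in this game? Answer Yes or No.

No

Against b1 this mix gives (7/40)·2 + (33/40)·(-3) = -17/8.
Against b2 this mix gives (7/40)·(-5) + (33/40)·0 = -7/8.
Column will play b1, holding Row to -17/8. Shifting weight toward the row that does better against b1 would raise this floor (the equalizing mix achieves -3/2 against both b1 and b2), so the proposed strategy is not optimal.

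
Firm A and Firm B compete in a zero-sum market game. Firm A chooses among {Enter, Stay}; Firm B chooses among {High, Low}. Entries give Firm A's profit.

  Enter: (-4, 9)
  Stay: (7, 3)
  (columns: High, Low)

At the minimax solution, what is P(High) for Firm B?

6/17

Row minima: Enter → -4, Stay → 3; maximin = 3.
Column maxima: High → 7, Low → 9; minimax = 7.
3 ≠ 7, so there is no saddle point; optimal play is mixed.
Let Firm A play Enter with probability p. Expected payoff against High: (-4)p + 7(1−p) = −11p + 7; against Low: 9p + 3(1−p) = 6p + 3.
Setting these equal: −11p + 7 = 6p + 3 ⇒ −17p = -4 ⇒ p = 4/17, and the value is (-11)·(4/17) + 7 = 75/17.
For Firm B: with q = P(High), equating Enter's and Stay's payoffs gives −13q + 9 = 4q + 3 ⇒ q = 6/17.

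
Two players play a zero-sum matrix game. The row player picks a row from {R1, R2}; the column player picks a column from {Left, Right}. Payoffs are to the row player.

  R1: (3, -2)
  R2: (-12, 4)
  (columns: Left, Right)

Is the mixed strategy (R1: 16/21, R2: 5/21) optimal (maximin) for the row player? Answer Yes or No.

Against Left this mix gives (16/21)·3 + (5/21)·(-12) = -4/7.
Against Right this mix gives (16/21)·(-2) + (5/21)·4 = -4/7.
All of the column player's active replies (Left, Right) yield -4/7, and no column does worse for the row player. The mix makes the column player indifferent and guarantees -4/7, so it is optimal.

Yes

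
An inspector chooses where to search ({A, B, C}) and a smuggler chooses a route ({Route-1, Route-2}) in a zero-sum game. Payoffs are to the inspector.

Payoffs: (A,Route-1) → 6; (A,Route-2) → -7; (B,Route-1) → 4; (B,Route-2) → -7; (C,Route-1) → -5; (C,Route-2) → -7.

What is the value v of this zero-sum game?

-7

Row minima: A → -7, B → -7, C → -7; maximin = -7.
Column maxima: Route-1 → 6, Route-2 → -7; minimax = -7.
Since maximin = minimax = -7, there is a saddle point and the value is -7.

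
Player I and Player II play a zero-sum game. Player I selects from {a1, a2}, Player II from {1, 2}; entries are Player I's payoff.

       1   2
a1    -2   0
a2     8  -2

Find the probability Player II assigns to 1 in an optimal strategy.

1/6

Row minima: a1 → -2, a2 → -2; maximin = -2.
Column maxima: 1 → 8, 2 → 0; minimax = 0.
-2 ≠ 0, so there is no saddle point; optimal play is mixed.
Let Player I play a1 with probability p. Expected payoff against 1: (-2)p + 8(1−p) = −10p + 8; against 2: 0p + (-2)(1−p) = 2p − 2.
Setting these equal: −10p + 8 = 2p − 2 ⇒ −12p = -10 ⇒ p = 5/6, and the value is (-10)·(5/6) + 8 = -1/3.
For Player II: with q = P(1), equating a1's and a2's payoffs gives −2q = 10q − 2 ⇒ q = 1/6.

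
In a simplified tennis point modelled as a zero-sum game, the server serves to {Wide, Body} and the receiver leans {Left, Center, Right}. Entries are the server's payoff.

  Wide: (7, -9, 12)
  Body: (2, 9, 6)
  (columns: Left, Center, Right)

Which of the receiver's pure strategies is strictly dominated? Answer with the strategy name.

Left holds the server's payoff strictly below Right in every row: 7 < 12, 2 < 6.
So Right is strictly dominated for the receiver.

Right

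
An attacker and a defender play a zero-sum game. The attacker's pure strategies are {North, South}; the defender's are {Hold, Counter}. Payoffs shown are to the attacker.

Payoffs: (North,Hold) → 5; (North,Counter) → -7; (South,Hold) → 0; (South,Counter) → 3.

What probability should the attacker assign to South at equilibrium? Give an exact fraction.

4/5

Row minima: North → -7, South → 0; maximin = 0.
Column maxima: Hold → 5, Counter → 3; minimax = 3.
0 ≠ 3, so there is no saddle point; optimal play is mixed.
Let the attacker play North with probability p. Expected payoff against Hold: 5p + 0(1−p) = 5p; against Counter: (-7)p + 3(1−p) = −10p + 3.
Setting these equal: 5p = −10p + 3 ⇒ 15p = 3 ⇒ p = 1/5, and the value is (5)·(1/5) = 1.
For the defender: with q = P(Hold), equating North's and South's payoffs gives 12q − 7 = −3q + 3 ⇒ q = 2/3.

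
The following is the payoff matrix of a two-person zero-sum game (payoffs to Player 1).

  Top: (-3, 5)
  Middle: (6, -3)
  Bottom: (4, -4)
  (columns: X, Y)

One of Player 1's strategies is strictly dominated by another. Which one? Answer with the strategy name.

Middle gives a strictly higher payoff than Bottom against every column: 6 > 4, -3 > -4.
So Bottom is strictly dominated and Player 1 never plays it.

Bottom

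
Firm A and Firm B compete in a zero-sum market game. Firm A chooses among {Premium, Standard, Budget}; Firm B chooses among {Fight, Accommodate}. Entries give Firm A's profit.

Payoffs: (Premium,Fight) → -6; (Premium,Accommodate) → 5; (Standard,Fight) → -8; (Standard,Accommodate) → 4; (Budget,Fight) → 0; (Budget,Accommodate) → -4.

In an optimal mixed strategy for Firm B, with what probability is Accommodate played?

2/5

Row minima: Premium → -6, Standard → -8, Budget → -4; maximin = -4.
Column maxima: Fight → 0, Accommodate → 5; minimax = 0.
-4 ≠ 0, so there is no saddle point; optimal play is mixed.
Standard is strictly dominated by Premium, so Firm A never plays it.
On the remaining 2×2 (Premium, Budget vs Fight, Accommodate):
Let Firm A play Premium with probability p. Expected payoff against Fight: (-6)p + 0(1−p) = −6p; against Accommodate: 5p + (-4)(1−p) = 9p − 4.
Setting these equal: −6p = 9p − 4 ⇒ −15p = -4 ⇒ p = 4/15, and the value is (-6)·(4/15) = -8/5.
For Firm B: with q = P(Fight), equating Premium's and Budget's payoffs gives −11q + 5 = 4q − 4 ⇒ q = 3/5.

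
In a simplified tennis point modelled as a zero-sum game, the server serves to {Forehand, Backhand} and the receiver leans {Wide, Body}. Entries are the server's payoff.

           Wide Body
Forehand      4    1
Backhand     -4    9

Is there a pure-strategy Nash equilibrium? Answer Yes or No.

No

Row minima: Forehand → 1, Backhand → -4; maximin = 1.
Column maxima: Wide → 4, Body → 9; minimax = 4.
1 ≠ 4, so no pure-strategy equilibrium exists.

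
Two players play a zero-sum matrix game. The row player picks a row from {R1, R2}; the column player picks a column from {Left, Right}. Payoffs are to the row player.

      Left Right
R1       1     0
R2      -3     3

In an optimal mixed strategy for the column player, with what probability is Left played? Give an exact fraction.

3/7

Row minima: R1 → 0, R2 → -3; maximin = 0.
Column maxima: Left → 1, Right → 3; minimax = 1.
0 ≠ 1, so there is no saddle point; optimal play is mixed.
Let the row player play R1 with probability p. Expected payoff against Left: 1p + (-3)(1−p) = 4p − 3; against Right: 0p + 3(1−p) = −3p + 3.
Setting these equal: 4p − 3 = −3p + 3 ⇒ 7p = 6 ⇒ p = 6/7, and the value is (4)·(6/7) − 3 = 3/7.
For the column player: with q = P(Left), equating R1's and R2's payoffs gives q = −6q + 3 ⇒ q = 3/7.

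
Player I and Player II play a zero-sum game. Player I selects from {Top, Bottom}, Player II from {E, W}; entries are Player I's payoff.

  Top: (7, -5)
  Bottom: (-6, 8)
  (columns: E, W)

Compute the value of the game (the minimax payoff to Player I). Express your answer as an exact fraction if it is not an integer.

Row minima: Top → -5, Bottom → -6; maximin = -5.
Column maxima: E → 7, W → 8; minimax = 7.
-5 ≠ 7, so there is no saddle point; optimal play is mixed.
Let Player I play Top with probability p. Expected payoff against E: 7p + (-6)(1−p) = 13p − 6; against W: (-5)p + 8(1−p) = −13p + 8.
Setting these equal: 13p − 6 = −13p + 8 ⇒ 26p = 14 ⇒ p = 7/13, and the value is (13)·(7/13) − 6 = 1.
For Player II: with q = P(E), equating Top's and Bottom's payoffs gives 12q − 5 = −14q + 8 ⇒ q = 1/2.

1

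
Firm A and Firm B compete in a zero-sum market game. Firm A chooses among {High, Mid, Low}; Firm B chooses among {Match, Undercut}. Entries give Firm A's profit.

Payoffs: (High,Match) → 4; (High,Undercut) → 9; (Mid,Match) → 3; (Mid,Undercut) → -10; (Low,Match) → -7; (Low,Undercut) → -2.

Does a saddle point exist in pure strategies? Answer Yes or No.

Yes

Row minima: High → 4, Mid → -10, Low → -7; maximin = 4.
Column maxima: Match → 4, Undercut → 9; minimax = 4.
maximin = minimax = 4, so a saddle point exists.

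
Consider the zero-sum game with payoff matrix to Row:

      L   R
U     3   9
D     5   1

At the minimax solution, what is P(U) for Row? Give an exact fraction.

2/5

Row minima: U → 3, D → 1; maximin = 3.
Column maxima: L → 5, R → 9; minimax = 5.
3 ≠ 5, so there is no saddle point; optimal play is mixed.
Let Row play U with probability p. Expected payoff against L: 3p + 5(1−p) = −2p + 5; against R: 9p + 1(1−p) = 8p + 1.
Setting these equal: −2p + 5 = 8p + 1 ⇒ −10p = -4 ⇒ p = 2/5, and the value is (-2)·(2/5) + 5 = 21/5.
For Column: with q = P(L), equating U's and D's payoffs gives −6q + 9 = 4q + 1 ⇒ q = 4/5.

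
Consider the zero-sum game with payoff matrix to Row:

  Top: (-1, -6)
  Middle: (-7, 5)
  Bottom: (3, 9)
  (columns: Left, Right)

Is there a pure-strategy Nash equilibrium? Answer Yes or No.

Yes

Row minima: Top → -6, Middle → -7, Bottom → 3; maximin = 3.
Column maxima: Left → 3, Right → 9; minimax = 3.
maximin = minimax = 3, so a saddle point exists.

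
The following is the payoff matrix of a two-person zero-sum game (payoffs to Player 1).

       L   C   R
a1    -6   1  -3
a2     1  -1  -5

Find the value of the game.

-11/3

Row minima: a1 → -6, a2 → -5; maximin = -5.
Column maxima: L → 1, C → 1, R → -3; minimax = -3.
-5 ≠ -3, so there is no saddle point; optimal play is mixed.
C is strictly dominated by R (it gives Player 1 strictly more in every row), so Player 2 never plays it.
On the remaining 2×2 (a1, a2 vs L, R):
Let Player 1 play a1 with probability p. Expected payoff against L: (-6)p + 1(1−p) = −7p + 1; against R: (-3)p + (-5)(1−p) = 2p − 5.
Setting these equal: −7p + 1 = 2p − 5 ⇒ −9p = -6 ⇒ p = 2/3, and the value is (-7)·(2/3) + 1 = -11/3.
For Player 2: with q = P(L), equating a1's and a2's payoffs gives −3q − 3 = 6q − 5 ⇒ q = 2/9.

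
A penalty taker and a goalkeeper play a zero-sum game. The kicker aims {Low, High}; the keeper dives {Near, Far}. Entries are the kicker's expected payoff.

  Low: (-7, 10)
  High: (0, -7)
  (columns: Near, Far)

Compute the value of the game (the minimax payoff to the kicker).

-49/24

Row minima: Low → -7, High → -7; maximin = -7.
Column maxima: Near → 0, Far → 10; minimax = 0.
-7 ≠ 0, so there is no saddle point; optimal play is mixed.
Let the kicker play Low with probability p. Expected payoff against Near: (-7)p + 0(1−p) = −7p; against Far: 10p + (-7)(1−p) = 17p − 7.
Setting these equal: −7p = 17p − 7 ⇒ −24p = -7 ⇒ p = 7/24, and the value is (-7)·(7/24) = -49/24.
For the keeper: with q = P(Near), equating Low's and High's payoffs gives −17q + 10 = 7q − 7 ⇒ q = 17/24.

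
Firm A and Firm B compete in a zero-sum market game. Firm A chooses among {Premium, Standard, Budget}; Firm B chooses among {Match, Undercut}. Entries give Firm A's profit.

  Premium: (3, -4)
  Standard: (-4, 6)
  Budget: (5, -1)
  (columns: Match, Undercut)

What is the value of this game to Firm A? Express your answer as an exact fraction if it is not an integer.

Row minima: Premium → -4, Standard → -4, Budget → -1; maximin = -1.
Column maxima: Match → 5, Undercut → 6; minimax = 5.
-1 ≠ 5, so there is no saddle point; optimal play is mixed.
Premium is strictly dominated by Budget, so Firm A never plays it.
On the remaining 2×2 (Standard, Budget vs Match, Undercut):
Let Firm A play Standard with probability p. Expected payoff against Match: (-4)p + 5(1−p) = −9p + 5; against Undercut: 6p + (-1)(1−p) = 7p − 1.
Setting these equal: −9p + 5 = 7p − 1 ⇒ −16p = -6 ⇒ p = 3/8, and the value is (-9)·(3/8) + 5 = 13/8.
For Firm B: with q = P(Match), equating Standard's and Budget's payoffs gives −10q + 6 = 6q − 1 ⇒ q = 7/16.

13/8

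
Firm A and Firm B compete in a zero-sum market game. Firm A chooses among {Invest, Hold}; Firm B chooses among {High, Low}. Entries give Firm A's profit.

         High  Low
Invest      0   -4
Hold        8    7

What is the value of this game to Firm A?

7

Row minima: Invest → -4, Hold → 7; maximin = 7.
Column maxima: High → 8, Low → 7; minimax = 7.
Since maximin = minimax = 7, there is a saddle point and the value is 7.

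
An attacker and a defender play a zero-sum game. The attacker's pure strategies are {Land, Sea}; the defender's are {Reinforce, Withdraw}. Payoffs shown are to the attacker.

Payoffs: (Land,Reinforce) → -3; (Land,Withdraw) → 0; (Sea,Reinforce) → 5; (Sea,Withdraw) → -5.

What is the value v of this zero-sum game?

Row minima: Land → -3, Sea → -5; maximin = -3.
Column maxima: Reinforce → 5, Withdraw → 0; minimax = 0.
-3 ≠ 0, so there is no saddle point; optimal play is mixed.
Let the attacker play Land with probability p. Expected payoff against Reinforce: (-3)p + 5(1−p) = −8p + 5; against Withdraw: 0p + (-5)(1−p) = 5p − 5.
Setting these equal: −8p + 5 = 5p − 5 ⇒ −13p = -10 ⇒ p = 10/13, and the value is (-8)·(10/13) + 5 = -15/13.
For the defender: with q = P(Reinforce), equating Land's and Sea's payoffs gives −3q = 10q − 5 ⇒ q = 5/13.

-15/13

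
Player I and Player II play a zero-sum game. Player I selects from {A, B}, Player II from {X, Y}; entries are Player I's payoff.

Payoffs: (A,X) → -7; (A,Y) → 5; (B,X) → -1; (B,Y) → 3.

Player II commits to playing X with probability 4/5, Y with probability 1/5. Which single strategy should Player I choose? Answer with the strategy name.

Expected payoff of A: (4/5)·(-7) + (1/5)·5 = -23/5.
Expected payoff of B: (4/5)·(-1) + (1/5)·3 = -1/5.
The largest is -1/5, so Player I's best response is B.

B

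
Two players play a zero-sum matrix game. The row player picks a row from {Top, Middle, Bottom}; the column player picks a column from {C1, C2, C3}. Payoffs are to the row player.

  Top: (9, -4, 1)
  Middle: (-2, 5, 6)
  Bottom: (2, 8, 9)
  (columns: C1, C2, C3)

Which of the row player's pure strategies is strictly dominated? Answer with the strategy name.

Middle

Bottom gives a strictly higher payoff than Middle against every column: 2 > -2, 8 > 5, 9 > 6.
So Middle is strictly dominated and the row player never plays it.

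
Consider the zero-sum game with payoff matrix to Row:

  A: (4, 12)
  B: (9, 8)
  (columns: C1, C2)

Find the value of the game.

76/9

Row minima: A → 4, B → 8; maximin = 8.
Column maxima: C1 → 9, C2 → 12; minimax = 9.
8 ≠ 9, so there is no saddle point; optimal play is mixed.
Let Row play A with probability p. Expected payoff against C1: 4p + 9(1−p) = −5p + 9; against C2: 12p + 8(1−p) = 4p + 8.
Setting these equal: −5p + 9 = 4p + 8 ⇒ −9p = -1 ⇒ p = 1/9, and the value is (-5)·(1/9) + 9 = 76/9.
For Column: with q = P(C1), equating A's and B's payoffs gives −8q + 12 = q + 8 ⇒ q = 4/9.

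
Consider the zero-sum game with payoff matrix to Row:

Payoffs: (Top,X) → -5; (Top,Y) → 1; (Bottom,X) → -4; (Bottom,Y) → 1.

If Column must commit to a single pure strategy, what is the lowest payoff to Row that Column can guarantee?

Column maxima: X → -4, Y → 1.
The smallest of these is -4.

-4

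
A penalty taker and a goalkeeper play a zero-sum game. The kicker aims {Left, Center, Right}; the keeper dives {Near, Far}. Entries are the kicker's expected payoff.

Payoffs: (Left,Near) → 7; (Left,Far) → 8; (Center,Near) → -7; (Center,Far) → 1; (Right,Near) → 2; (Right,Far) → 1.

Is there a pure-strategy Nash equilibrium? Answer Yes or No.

Row minima: Left → 7, Center → -7, Right → 1; maximin = 7.
Column maxima: Near → 7, Far → 8; minimax = 7.
maximin = minimax = 7, so a saddle point exists.

Yes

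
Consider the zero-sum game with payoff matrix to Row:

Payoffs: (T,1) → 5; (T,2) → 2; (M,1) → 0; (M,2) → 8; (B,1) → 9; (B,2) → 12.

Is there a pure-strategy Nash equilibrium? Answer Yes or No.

Row minima: T → 2, M → 0, B → 9; maximin = 9.
Column maxima: 1 → 9, 2 → 12; minimax = 9.
maximin = minimax = 9, so a saddle point exists.

Yes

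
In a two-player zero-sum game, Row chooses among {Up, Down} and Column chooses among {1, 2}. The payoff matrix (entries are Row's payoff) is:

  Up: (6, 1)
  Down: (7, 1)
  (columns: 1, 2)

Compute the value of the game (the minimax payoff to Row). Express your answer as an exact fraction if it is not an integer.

1

Row minima: Up → 1, Down → 1; maximin = 1.
Column maxima: 1 → 7, 2 → 1; minimax = 1.
Since maximin = minimax = 1, there is a saddle point and the value is 1.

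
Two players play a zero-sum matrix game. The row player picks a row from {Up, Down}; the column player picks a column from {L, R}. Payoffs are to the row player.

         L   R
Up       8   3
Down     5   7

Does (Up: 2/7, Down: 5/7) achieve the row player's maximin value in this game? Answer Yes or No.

Yes

Against L this mix gives (2/7)·8 + (5/7)·5 = 41/7.
Against R this mix gives (2/7)·3 + (5/7)·7 = 41/7.
All of the column player's active replies (L, R) yield 41/7, and no column does worse for the row player. The mix makes the column player indifferent and guarantees 41/7, so it is optimal.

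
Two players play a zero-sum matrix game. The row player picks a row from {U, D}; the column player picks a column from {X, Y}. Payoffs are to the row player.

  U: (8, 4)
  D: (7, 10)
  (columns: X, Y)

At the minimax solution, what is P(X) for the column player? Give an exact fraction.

Row minima: U → 4, D → 7; maximin = 7.
Column maxima: X → 8, Y → 10; minimax = 8.
7 ≠ 8, so there is no saddle point; optimal play is mixed.
Let the row player play U with probability p. Expected payoff against X: 8p + 7(1−p) = p + 7; against Y: 4p + 10(1−p) = −6p + 10.
Setting these equal: p + 7 = −6p + 10 ⇒ 7p = 3 ⇒ p = 3/7, and the value is (1)·(3/7) + 7 = 52/7.
For the column player: with q = P(X), equating U's and D's payoffs gives 4q + 4 = −3q + 10 ⇒ q = 6/7.

6/7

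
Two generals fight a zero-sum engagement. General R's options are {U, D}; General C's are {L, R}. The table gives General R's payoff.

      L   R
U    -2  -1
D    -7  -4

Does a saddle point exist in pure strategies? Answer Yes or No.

Yes

Row minima: U → -2, D → -7; maximin = -2.
Column maxima: L → -2, R → -1; minimax = -2.
maximin = minimax = -2, so a saddle point exists.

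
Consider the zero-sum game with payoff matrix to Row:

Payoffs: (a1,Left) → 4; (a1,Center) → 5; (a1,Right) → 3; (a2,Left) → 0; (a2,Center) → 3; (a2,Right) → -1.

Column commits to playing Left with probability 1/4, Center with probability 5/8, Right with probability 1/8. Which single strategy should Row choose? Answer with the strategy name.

a1

Expected payoff of a1: (1/4)·4 + (5/8)·5 + (1/8)·3 = 9/2.
Expected payoff of a2: (1/4)·0 + (5/8)·3 + (1/8)·(-1) = 7/4.
The largest is 9/2, so Row's best response is a1.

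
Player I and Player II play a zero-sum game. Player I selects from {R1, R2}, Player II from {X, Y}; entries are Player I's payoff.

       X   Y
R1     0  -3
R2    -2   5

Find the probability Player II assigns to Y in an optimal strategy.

1/5

Row minima: R1 → -3, R2 → -2; maximin = -2.
Column maxima: X → 0, Y → 5; minimax = 0.
-2 ≠ 0, so there is no saddle point; optimal play is mixed.
Let Player I play R1 with probability p. Expected payoff against X: 0p + (-2)(1−p) = 2p − 2; against Y: (-3)p + 5(1−p) = −8p + 5.
Setting these equal: 2p − 2 = −8p + 5 ⇒ 10p = 7 ⇒ p = 7/10, and the value is (2)·(7/10) − 2 = -3/5.
For Player II: with q = P(X), equating R1's and R2's payoffs gives 3q − 3 = −7q + 5 ⇒ q = 4/5.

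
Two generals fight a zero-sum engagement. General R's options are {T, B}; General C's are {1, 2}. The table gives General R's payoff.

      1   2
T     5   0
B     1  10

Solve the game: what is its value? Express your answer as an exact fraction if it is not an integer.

25/7

Row minima: T → 0, B → 1; maximin = 1.
Column maxima: 1 → 5, 2 → 10; minimax = 5.
1 ≠ 5, so there is no saddle point; optimal play is mixed.
Let General R play T with probability p. Expected payoff against 1: 5p + 1(1−p) = 4p + 1; against 2: 0p + 10(1−p) = −10p + 10.
Setting these equal: 4p + 1 = −10p + 10 ⇒ 14p = 9 ⇒ p = 9/14, and the value is (4)·(9/14) + 1 = 25/7.
For General C: with q = P(1), equating T's and B's payoffs gives 5q = −9q + 10 ⇒ q = 5/7.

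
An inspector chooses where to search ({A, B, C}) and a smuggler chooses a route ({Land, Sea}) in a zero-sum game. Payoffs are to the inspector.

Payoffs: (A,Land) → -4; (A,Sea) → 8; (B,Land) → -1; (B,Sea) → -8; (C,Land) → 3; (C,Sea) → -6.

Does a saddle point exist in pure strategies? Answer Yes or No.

No

Row minima: A → -4, B → -8, C → -6; maximin = -4.
Column maxima: Land → 3, Sea → 8; minimax = 3.
-4 ≠ 3, so no pure-strategy equilibrium exists.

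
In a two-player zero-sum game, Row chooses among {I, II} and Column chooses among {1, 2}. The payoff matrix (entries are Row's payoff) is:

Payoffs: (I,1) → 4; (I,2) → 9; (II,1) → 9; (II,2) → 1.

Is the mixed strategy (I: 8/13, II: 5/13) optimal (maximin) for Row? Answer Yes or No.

Yes

Against 1 this mix gives (8/13)·4 + (5/13)·9 = 77/13.
Against 2 this mix gives (8/13)·9 + (5/13)·1 = 77/13.
All of Column's active replies (1, 2) yield 77/13, and no column does worse for Row. The mix makes Column indifferent and guarantees 77/13, so it is optimal.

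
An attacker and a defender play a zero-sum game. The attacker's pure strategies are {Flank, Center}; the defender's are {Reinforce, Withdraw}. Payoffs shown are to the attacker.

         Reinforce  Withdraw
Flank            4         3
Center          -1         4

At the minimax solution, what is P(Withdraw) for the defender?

5/6

Row minima: Flank → 3, Center → -1; maximin = 3.
Column maxima: Reinforce → 4, Withdraw → 4; minimax = 4.
3 ≠ 4, so there is no saddle point; optimal play is mixed.
Let the attacker play Flank with probability p. Expected payoff against Reinforce: 4p + (-1)(1−p) = 5p − 1; against Withdraw: 3p + 4(1−p) = −p + 4.
Setting these equal: 5p − 1 = −p + 4 ⇒ 6p = 5 ⇒ p = 5/6, and the value is (5)·(5/6) − 1 = 19/6.
For the defender: with q = P(Reinforce), equating Flank's and Center's payoffs gives q + 3 = −5q + 4 ⇒ q = 1/6.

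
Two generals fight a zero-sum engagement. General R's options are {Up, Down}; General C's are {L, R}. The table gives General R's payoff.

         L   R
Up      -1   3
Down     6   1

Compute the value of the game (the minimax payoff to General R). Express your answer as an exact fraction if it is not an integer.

19/9

Row minima: Up → -1, Down → 1; maximin = 1.
Column maxima: L → 6, R → 3; minimax = 3.
1 ≠ 3, so there is no saddle point; optimal play is mixed.
Let General R play Up with probability p. Expected payoff against L: (-1)p + 6(1−p) = −7p + 6; against R: 3p + 1(1−p) = 2p + 1.
Setting these equal: −7p + 6 = 2p + 1 ⇒ −9p = -5 ⇒ p = 5/9, and the value is (-7)·(5/9) + 6 = 19/9.
For General C: with q = P(L), equating Up's and Down's payoffs gives −4q + 3 = 5q + 1 ⇒ q = 2/9.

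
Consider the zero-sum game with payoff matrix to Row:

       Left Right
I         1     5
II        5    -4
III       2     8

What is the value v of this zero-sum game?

16/5

Row minima: I → 1, II → -4, III → 2; maximin = 2.
Column maxima: Left → 5, Right → 8; minimax = 5.
2 ≠ 5, so there is no saddle point; optimal play is mixed.
I is strictly dominated by III, so Row never plays it.
On the remaining 2×2 (II, III vs Left, Right):
Let Row play II with probability p. Expected payoff against Left: 5p + 2(1−p) = 3p + 2; against Right: (-4)p + 8(1−p) = −12p + 8.
Setting these equal: 3p + 2 = −12p + 8 ⇒ 15p = 6 ⇒ p = 2/5, and the value is (3)·(2/5) + 2 = 16/5.
For Column: with q = P(Left), equating II's and III's payoffs gives 9q − 4 = −6q + 8 ⇒ q = 4/5.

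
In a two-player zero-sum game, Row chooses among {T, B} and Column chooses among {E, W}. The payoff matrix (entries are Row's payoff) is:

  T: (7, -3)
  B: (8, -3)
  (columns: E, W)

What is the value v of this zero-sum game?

-3

Row minima: T → -3, B → -3; maximin = -3.
Column maxima: E → 8, W → -3; minimax = -3.
Since maximin = minimax = -3, there is a saddle point and the value is -3.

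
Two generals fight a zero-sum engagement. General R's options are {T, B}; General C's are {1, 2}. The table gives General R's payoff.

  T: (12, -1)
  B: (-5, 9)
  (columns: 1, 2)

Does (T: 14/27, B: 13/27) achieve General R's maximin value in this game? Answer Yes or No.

Against 1 this mix gives (14/27)·12 + (13/27)·(-5) = 103/27.
Against 2 this mix gives (14/27)·(-1) + (13/27)·9 = 103/27.
All of General C's active replies (1, 2) yield 103/27, and no column does worse for General R. The mix makes General C indifferent and guarantees 103/27, so it is optimal.

Yes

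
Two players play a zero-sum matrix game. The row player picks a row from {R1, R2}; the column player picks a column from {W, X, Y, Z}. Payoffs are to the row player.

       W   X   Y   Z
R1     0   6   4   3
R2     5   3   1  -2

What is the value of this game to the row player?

Row minima: R1 → 0, R2 → -2; maximin = 0.
Column maxima: W → 5, X → 6, Y → 4, Z → 3; minimax = 3.
0 ≠ 3, so there is no saddle point; optimal play is mixed.
X is strictly dominated by Y (it gives the row player strictly more in every row), so the column player never plays it.
Y is strictly dominated by Z (it gives the row player strictly more in every row), so the column player never plays it.
On the remaining 2×2 (R1, R2 vs W, Z):
Let the row player play R1 with probability p. Expected payoff against W: 0p + 5(1−p) = −5p + 5; against Z: 3p + (-2)(1−p) = 5p − 2.
Setting these equal: −5p + 5 = 5p − 2 ⇒ −10p = -7 ⇒ p = 7/10, and the value is (-5)·(7/10) + 5 = 3/2.
For the column player: with q = P(W), equating R1's and R2's payoffs gives −3q + 3 = 7q − 2 ⇒ q = 1/2.

3/2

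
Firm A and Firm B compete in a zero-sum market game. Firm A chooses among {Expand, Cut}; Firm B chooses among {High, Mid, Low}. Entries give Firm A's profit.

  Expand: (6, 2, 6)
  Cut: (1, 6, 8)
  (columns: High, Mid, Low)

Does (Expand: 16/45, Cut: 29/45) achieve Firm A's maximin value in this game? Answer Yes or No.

No

Against High this mix gives (16/45)·6 + (29/45)·1 = 25/9.
Against Mid this mix gives (16/45)·2 + (29/45)·6 = 206/45.
Against Low this mix gives (16/45)·6 + (29/45)·8 = 328/45.
Firm B will play High, holding Firm A to 25/9. Shifting weight toward the row that does better against High would raise this floor (the equalizing mix achieves 34/9 against both High and Mid), so the proposed strategy is not optimal.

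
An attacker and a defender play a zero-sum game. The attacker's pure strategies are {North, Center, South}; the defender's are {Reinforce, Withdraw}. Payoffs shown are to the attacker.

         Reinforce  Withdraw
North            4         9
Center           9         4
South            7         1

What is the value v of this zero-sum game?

13/2

Row minima: North → 4, Center → 4, South → 1; maximin = 4.
Column maxima: Reinforce → 9, Withdraw → 9; minimax = 9.
4 ≠ 9, so there is no saddle point; optimal play is mixed.
South is strictly dominated by Center, so the attacker never plays it.
On the remaining 2×2 (North, Center vs Reinforce, Withdraw):
Let the attacker play North with probability p. Expected payoff against Reinforce: 4p + 9(1−p) = −5p + 9; against Withdraw: 9p + 4(1−p) = 5p + 4.
Setting these equal: −5p + 9 = 5p + 4 ⇒ −10p = -5 ⇒ p = 1/2, and the value is (-5)·(1/2) + 9 = 13/2.
For the defender: with q = P(Reinforce), equating North's and Center's payoffs gives −5q + 9 = 5q + 4 ⇒ q = 1/2.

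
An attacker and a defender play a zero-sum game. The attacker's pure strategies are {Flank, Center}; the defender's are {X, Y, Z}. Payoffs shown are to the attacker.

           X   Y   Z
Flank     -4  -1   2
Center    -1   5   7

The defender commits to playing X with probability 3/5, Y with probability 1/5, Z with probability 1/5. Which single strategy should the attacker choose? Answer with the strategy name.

Center

Expected payoff of Flank: (3/5)·(-4) + (1/5)·(-1) + (1/5)·2 = -11/5.
Expected payoff of Center: (3/5)·(-1) + (1/5)·5 + (1/5)·7 = 9/5.
The largest is 9/5, so the attacker's best response is Center.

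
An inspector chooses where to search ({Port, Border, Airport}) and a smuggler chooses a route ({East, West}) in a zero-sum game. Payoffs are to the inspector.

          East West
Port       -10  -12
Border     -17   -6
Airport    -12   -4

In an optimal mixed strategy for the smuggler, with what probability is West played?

1/5

Row minima: Port → -12, Border → -17, Airport → -12; maximin = -12.
Column maxima: East → -10, West → -4; minimax = -10.
-12 ≠ -10, so there is no saddle point; optimal play is mixed.
Border is strictly dominated by Airport, so the inspector never plays it.
On the remaining 2×2 (Port, Airport vs East, West):
Let the inspector play Port with probability p. Expected payoff against East: (-10)p + (-12)(1−p) = 2p − 12; against West: (-12)p + (-4)(1−p) = −8p − 4.
Setting these equal: 2p − 12 = −8p − 4 ⇒ 10p = 8 ⇒ p = 4/5, and the value is (2)·(4/5) − 12 = -52/5.
For the smuggler: with q = P(East), equating Port's and Airport's payoffs gives 2q − 12 = −8q − 4 ⇒ q = 4/5.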